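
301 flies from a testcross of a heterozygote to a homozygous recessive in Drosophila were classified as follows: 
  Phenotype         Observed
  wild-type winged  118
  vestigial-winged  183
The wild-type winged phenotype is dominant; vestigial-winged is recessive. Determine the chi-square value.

14.037

A testcross of a heterozygote (Aa × aa) gives a 1:1 phenotypic ratio.
Expected counts for N = 301 under a 1:1 ratio (total parts = 2):
  wild-type winged: 301 × 1/2 = 150.5
  vestigial-winged: 301 × 1/2 = 150.5
χ² = Σ (O − E)² / E
  wild-type winged: (118 − 150.5)² / 150.5 = 7.0183
  vestigial-winged: (183 − 150.5)² / 150.5 = 7.0183
χ² = 7.0183 + 7.0183 = 14.0366 ≈ 14.037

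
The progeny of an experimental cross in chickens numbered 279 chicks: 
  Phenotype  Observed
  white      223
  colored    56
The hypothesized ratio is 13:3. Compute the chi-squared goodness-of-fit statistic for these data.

Expected counts for N = 279 under a 13:3 ratio (total parts = 16):
  white: 279 × 13/16 = 226.6875
  colored: 279 × 3/16 = 52.3125
χ² = Σ (O − E)² / E
  white: (223 − 226.6875)² / 226.6875 = 0.0600
  colored: (56 − 52.3125)² / 52.3125 = 0.2599
χ² = 0.0600 + 0.2599 = 0.3199 ≈ 0.320

0.320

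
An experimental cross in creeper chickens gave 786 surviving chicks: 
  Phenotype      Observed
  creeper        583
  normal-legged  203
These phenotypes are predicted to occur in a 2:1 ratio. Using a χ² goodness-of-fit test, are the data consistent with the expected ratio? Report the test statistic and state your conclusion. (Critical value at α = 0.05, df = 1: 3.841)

Expected counts for N = 786 under a 2:1 ratio (total parts = 3):
  creeper: 786 × 2/3 = 524
  normal-legged: 786 × 1/3 = 262
χ² = Σ (O − E)² / E
  creeper: (583 − 524)² / 524 = 6.6431
  normal-legged: (203 − 262)² / 262 = 13.2863
χ² = 6.6431 + 13.2863 = 19.9294 ≈ 19.929
Degrees of freedom = 2 − 1 = 1; critical value at α = 0.05 is 3.841.
Since 19.929 > 3.841, we reject the null hypothesis — the data do not fit the 2:1 ratio.

19.929; not consistent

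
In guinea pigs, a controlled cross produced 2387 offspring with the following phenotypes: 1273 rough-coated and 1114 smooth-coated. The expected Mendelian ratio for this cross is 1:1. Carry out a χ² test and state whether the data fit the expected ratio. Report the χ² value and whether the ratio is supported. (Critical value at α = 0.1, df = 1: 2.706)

10.591; not consistent

Expected counts for N = 2387 under a 1:1 ratio (total parts = 2):
  rough-coated: 2387 × 1/2 = 1193.5
  smooth-coated: 2387 × 1/2 = 1193.5
χ² = Σ (O − E)² / E
  rough-coated: (1273 − 1193.5)² / 1193.5 = 5.2956
  smooth-coated: (1114 − 1193.5)² / 1193.5 = 5.2956
χ² = 5.2956 + 5.2956 = 10.5912 ≈ 10.591
Degrees of freedom = 2 − 1 = 1; critical value at α = 0.1 is 2.706.
Since 10.591 > 2.706, we reject the null hypothesis — the data do not fit the 1:1 ratio.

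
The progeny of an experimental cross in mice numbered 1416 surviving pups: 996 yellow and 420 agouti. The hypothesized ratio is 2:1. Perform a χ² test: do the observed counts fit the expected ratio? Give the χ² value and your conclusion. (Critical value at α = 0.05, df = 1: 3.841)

Expected counts for N = 1416 under a 2:1 ratio (total parts = 3):
  yellow: 1416 × 2/3 = 944
  agouti: 1416 × 1/3 = 472
χ² = Σ (O − E)² / E
  yellow: (996 − 944)² / 944 = 2.8644
  agouti: (420 − 472)² / 472 = 5.7288
χ² = 2.8644 + 5.7288 = 8.5932 ≈ 8.593
Degrees of freedom = 2 − 1 = 1; critical value at α = 0.05 is 3.841.
Since 8.593 > 3.841, we reject the null hypothesis — the data do not fit the 2:1 ratio.

8.593; not consistent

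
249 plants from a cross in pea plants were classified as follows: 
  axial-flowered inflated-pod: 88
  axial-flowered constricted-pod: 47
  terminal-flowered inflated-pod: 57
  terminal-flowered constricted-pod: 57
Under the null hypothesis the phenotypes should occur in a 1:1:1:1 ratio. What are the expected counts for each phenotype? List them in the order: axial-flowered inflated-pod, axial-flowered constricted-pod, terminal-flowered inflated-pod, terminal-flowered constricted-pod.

62.25, 62.25, 62.25, 62.25

The 1:1:1:1 ratio has 4 parts, so with N = 249 the expected counts are:
  axial-flowered inflated-pod: 249 × 1/4 = 62.25
  axial-flowered constricted-pod: 249 × 1/4 = 62.25
  terminal-flowered inflated-pod: 249 × 1/4 = 62.25
  terminal-flowered constricted-pod: 249 × 1/4 = 62.25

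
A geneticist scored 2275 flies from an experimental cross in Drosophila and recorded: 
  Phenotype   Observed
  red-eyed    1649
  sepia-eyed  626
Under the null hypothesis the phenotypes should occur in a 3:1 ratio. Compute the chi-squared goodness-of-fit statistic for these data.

7.684

Total ratio parts = 4. Expected numbers out of 2275:
  red-eyed: 2275 × 3/4 = 1706.25
  sepia-eyed: 2275 × 1/4 = 568.75
χ² = Σ (O − E)² / E
  red-eyed: (1649 − 1706.25)² / 1706.25 = 1.9209
  sepia-eyed: (626 − 568.75)² / 568.75 = 5.7627
χ² = 1.9209 + 5.7627 = 7.6836 ≈ 7.684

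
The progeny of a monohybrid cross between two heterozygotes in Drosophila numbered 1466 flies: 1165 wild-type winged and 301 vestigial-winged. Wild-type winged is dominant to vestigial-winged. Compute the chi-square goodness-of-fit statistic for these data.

15.608

For a monohybrid cross between heterozygotes with complete dominance, the expected phenotypic ratio is 3:1.
Total ratio parts = 4. Expected numbers out of 1466:
  wild-type winged: 1466 × 3/4 = 1099.5
  vestigial-winged: 1466 × 1/4 = 366.5
χ² = Σ (O − E)² / E
  wild-type winged: (1165 − 1099.5)² / 1099.5 = 3.9020
  vestigial-winged: (301 − 366.5)² / 366.5 = 11.7060
χ² = 3.9020 + 11.7060 = 15.608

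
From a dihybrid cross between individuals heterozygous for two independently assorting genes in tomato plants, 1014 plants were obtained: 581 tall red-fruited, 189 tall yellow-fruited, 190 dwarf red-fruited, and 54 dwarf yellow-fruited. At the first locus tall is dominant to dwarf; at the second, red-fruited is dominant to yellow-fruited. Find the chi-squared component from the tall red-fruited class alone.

A dihybrid F₂ with independent assortment and complete dominance at both loci gives a 9:3:3:1 phenotypic ratio.
Under the 9:3:3:1 hypothesis (Σ ratio = 16, N = 1014):
  tall red-fruited: 1014 × 9/16 = 570.375
  tall yellow-fruited: 1014 × 3/16 = 190.125
  dwarf red-fruited: 1014 × 3/16 = 190.125
  dwarf yellow-fruited: 1014 × 1/16 = 63.375
Contribution of tall red-fruited: (581 − 570.375)² / 570.375 = 0.1979

0.198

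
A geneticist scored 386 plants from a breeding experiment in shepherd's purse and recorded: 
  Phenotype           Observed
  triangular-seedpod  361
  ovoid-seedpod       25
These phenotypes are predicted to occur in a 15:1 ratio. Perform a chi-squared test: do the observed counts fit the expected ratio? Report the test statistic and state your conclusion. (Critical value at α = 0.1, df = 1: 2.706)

Expected counts for N = 386 under a 15:1 ratio (total parts = 16):
  triangular-seedpod: 386 × 15/16 = 361.875
  ovoid-seedpod: 386 × 1/16 = 24.125
χ² = Σ (O − E)² / E
  triangular-seedpod: (361 − 361.875)² / 361.875 = 0.0021
  ovoid-seedpod: (25 − 24.125)² / 24.125 = 0.0317
χ² = 0.0021 + 0.0317 = 0.0338 ≈ 0.034
Degrees of freedom = 2 − 1 = 1; critical value at α = 0.1 is 2.706.
Since 0.034 < 2.706, we fail to reject the null hypothesis — the data are consistent with the 15:1 ratio.

0.034; consistent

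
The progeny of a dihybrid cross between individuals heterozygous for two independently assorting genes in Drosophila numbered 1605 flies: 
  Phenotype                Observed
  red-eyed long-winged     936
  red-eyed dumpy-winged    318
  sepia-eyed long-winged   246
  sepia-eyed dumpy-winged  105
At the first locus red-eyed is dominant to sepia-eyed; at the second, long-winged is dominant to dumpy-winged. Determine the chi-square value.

A dihybrid F₂ with independent assortment and complete dominance at both loci gives a 9:3:3:1 phenotypic ratio.
The 9:3:3:1 ratio has 16 parts, so with N = 1605 the expected counts are:
  red-eyed long-winged: 1605 × 9/16 = 902.8125
  red-eyed dumpy-winged: 1605 × 3/16 = 300.9375
  sepia-eyed long-winged: 1605 × 3/16 = 300.9375
  sepia-eyed dumpy-winged: 1605 × 1/16 = 100.3125
χ² = Σ (O − E)² / E
  red-eyed long-winged: (936 − 902.8125)² / 902.8125 = 1.2200
  red-eyed dumpy-winged: (318 − 300.9375)² / 300.9375 = 0.9674
  sepia-eyed long-winged: (246 − 300.9375)² / 300.9375 = 10.0291
  sepia-eyed dumpy-winged: (105 − 100.3125)² / 100.3125 = 0.2190
χ² = 1.2200 + 0.9674 + 10.0291 + 0.2190 = 12.4355 ≈ 12.436

12.436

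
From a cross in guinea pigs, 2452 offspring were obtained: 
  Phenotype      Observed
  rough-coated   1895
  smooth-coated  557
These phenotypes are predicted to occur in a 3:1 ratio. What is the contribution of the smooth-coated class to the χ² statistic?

The 3:1 ratio has 4 parts, so with N = 2452 the expected counts are:
  rough-coated: 2452 × 3/4 = 1839
  smooth-coated: 2452 × 1/4 = 613
Contribution of smooth-coated: (557 − 613)² / 613 = 5.1158

5.116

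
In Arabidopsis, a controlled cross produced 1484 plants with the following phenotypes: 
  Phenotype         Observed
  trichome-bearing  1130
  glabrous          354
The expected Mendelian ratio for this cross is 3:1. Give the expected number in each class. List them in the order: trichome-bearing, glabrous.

1113, 371

Expected counts for N = 1484 under a 3:1 ratio (total parts = 4):
  trichome-bearing: 1484 × 3/4 = 1113
  glabrous: 1484 × 1/4 = 371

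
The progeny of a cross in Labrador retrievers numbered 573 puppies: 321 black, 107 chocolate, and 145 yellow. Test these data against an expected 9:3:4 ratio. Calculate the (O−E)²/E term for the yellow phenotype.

The 9:3:4 ratio has 16 parts, so with N = 573 the expected counts are:
  black: 573 × 9/16 = 322.3125
  chocolate: 573 × 3/16 = 107.4375
  yellow: 573 × 4/16 = 143.25
Contribution of yellow: (145 − 143.25)² / 143.25 = 0.0214

0.021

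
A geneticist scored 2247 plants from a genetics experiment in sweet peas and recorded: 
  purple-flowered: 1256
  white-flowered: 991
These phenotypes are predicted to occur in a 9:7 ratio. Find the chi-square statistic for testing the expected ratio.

0.114

Expected counts for N = 2247 under a 9:7 ratio (total parts = 16):
  purple-flowered: 2247 × 9/16 = 1263.9375
  white-flowered: 2247 × 7/16 = 983.0625
χ² = Σ (O − E)² / E
  purple-flowered: (1256 − 1263.9375)² / 1263.9375 = 0.0498
  white-flowered: (991 − 983.0625)² / 983.0625 = 0.0641
χ² = 0.0498 + 0.0641 = 0.1139 ≈ 0.114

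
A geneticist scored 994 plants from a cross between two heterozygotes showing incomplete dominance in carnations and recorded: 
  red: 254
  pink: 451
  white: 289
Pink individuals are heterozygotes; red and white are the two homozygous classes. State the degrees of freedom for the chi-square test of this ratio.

With incomplete dominance, a heterozygote × heterozygote cross gives a 1:2:1 phenotypic ratio.
A goodness-of-fit test with 3 phenotype classes has df = 3 − 1 = 2.

2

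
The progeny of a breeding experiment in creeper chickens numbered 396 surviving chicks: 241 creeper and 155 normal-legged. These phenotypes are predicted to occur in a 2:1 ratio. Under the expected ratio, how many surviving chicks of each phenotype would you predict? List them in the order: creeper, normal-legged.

264, 132

Total ratio parts = 3. Expected numbers out of 396:
  creeper: 396 × 2/3 = 264
  normal-legged: 396 × 1/3 = 132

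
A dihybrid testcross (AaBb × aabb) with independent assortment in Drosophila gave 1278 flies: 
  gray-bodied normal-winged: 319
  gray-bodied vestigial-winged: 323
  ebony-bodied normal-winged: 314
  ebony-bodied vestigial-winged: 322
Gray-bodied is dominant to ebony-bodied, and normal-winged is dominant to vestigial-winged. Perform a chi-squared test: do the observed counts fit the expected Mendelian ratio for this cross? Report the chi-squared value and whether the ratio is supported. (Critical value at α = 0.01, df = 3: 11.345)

A dihybrid testcross with independent assortment gives a 1:1:1:1 ratio.
The 1:1:1:1 ratio has 4 parts, so with N = 1278 the expected counts are:
  gray-bodied normal-winged: 1278 × 1/4 = 319.5
  gray-bodied vestigial-winged: 1278 × 1/4 = 319.5
  ebony-bodied normal-winged: 1278 × 1/4 = 319.5
  ebony-bodied vestigial-winged: 1278 × 1/4 = 319.5
χ² = Σ (O − E)² / E
  gray-bodied normal-winged: (319 − 319.5)² / 319.5 = 0.0008
  gray-bodied vestigial-winged: (323 − 319.5)² / 319.5 = 0.0383
  ebony-bodied normal-winged: (314 − 319.5)² / 319.5 = 0.0947
  ebony-bodied vestigial-winged: (322 − 319.5)² / 319.5 = 0.0196
χ² = 0.0008 + 0.0383 + 0.0947 + 0.0196 = 0.1534 ≈ 0.153
Degrees of freedom = 4 − 1 = 3; critical value at α = 0.01 is 11.345.
Since 0.153 < 11.345, we fail to reject the null hypothesis — the data are consistent with the 1:1:1:1 ratio.

0.153; consistent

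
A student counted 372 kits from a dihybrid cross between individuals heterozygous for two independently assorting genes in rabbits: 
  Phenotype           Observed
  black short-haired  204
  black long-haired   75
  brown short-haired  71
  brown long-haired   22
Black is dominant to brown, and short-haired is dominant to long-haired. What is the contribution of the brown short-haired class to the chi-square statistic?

A dihybrid F₂ with independent assortment and complete dominance at both loci gives a 9:3:3:1 phenotypic ratio.
Total ratio parts = 16. Expected numbers out of 372:
  black short-haired: 372 × 9/16 = 209.25
  black long-haired: 372 × 3/16 = 69.75
  brown short-haired: 372 × 3/16 = 69.75
  brown long-haired: 372 × 1/16 = 23.25
Contribution of brown short-haired: (71 − 69.75)² / 69.75 = 0.0224

0.022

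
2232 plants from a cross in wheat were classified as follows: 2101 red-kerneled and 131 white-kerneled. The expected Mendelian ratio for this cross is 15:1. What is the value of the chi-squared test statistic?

Under the 15:1 hypothesis (Σ ratio = 16, N = 2232):
  red-kerneled: 2232 × 15/16 = 2092.5
  white-kerneled: 2232 × 1/16 = 139.5
χ² = Σ (O − E)² / E
  red-kerneled: (2101 − 2092.5)² / 2092.5 = 0.0345
  white-kerneled: (131 − 139.5)² / 139.5 = 0.5179
χ² = 0.0345 + 0.5179 = 0.5524 ≈ 0.552

0.552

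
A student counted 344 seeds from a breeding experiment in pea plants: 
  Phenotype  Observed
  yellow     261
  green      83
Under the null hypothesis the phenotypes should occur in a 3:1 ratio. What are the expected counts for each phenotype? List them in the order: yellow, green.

Under the 3:1 hypothesis (Σ ratio = 4, N = 344):
  yellow: 344 × 3/4 = 258
  green: 344 × 1/4 = 86

258, 86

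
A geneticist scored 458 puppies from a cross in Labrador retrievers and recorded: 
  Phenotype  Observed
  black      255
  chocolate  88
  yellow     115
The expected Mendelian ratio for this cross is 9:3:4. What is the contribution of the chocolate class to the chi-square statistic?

0.053

Expected counts for N = 458 under a 9:3:4 ratio (total parts = 16):
  black: 458 × 9/16 = 257.625
  chocolate: 458 × 3/16 = 85.875
  yellow: 458 × 4/16 = 114.5
Contribution of chocolate: (88 − 85.875)² / 85.875 = 0.0526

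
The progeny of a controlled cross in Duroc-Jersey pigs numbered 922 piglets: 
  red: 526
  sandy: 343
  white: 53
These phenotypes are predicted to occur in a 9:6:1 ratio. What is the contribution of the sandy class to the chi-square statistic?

Expected counts for N = 922 under a 9:6:1 ratio (total parts = 16):
  red: 922 × 9/16 = 518.625
  sandy: 922 × 6/16 = 345.75
  white: 922 × 1/16 = 57.625
Contribution of sandy: (343 − 345.75)² / 345.75 = 0.0219

0.022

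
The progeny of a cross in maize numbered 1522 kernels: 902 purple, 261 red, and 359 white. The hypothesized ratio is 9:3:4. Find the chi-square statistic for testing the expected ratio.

5.755

The 9:3:4 ratio has 16 parts, so with N = 1522 the expected counts are:
  purple: 1522 × 9/16 = 856.125
  red: 1522 × 3/16 = 285.375
  white: 1522 × 4/16 = 380.5
χ² = Σ (O − E)² / E
  purple: (902 − 856.125)² / 856.125 = 2.4582
  red: (261 − 285.375)² / 285.375 = 2.0820
  white: (359 − 380.5)² / 380.5 = 1.2148
χ² = 2.4582 + 2.0820 + 1.2148 = 5.755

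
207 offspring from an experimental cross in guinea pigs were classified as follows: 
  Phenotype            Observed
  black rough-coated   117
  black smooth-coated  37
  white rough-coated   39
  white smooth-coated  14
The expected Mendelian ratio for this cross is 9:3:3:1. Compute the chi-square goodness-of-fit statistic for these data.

0.176

Expected counts for N = 207 under a 9:3:3:1 ratio (total parts = 16):
  black rough-coated: 207 × 9/16 = 116.4375
  black smooth-coated: 207 × 3/16 = 38.8125
  white rough-coated: 207 × 3/16 = 38.8125
  white smooth-coated: 207 × 1/16 = 12.9375
χ² = Σ (O − E)² / E
  black rough-coated: (117 − 116.4375)² / 116.4375 = 0.0027
  black smooth-coated: (37 − 38.8125)² / 38.8125 = 0.0846
  white rough-coated: (39 − 38.8125)² / 38.8125 = 0.0009
  white smooth-coated: (14 − 12.9375)² / 12.9375 = 0.0873
χ² = 0.0027 + 0.0846 + 0.0009 + 0.0873 = 0.1755 ≈ 0.176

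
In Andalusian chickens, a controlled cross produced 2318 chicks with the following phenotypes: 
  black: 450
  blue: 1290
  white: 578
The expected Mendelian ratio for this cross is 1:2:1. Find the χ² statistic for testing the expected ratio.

Under the 1:2:1 hypothesis (Σ ratio = 4, N = 2318):
  black: 2318 × 1/4 = 579.5
  blue: 2318 × 2/4 = 1159
  white: 2318 × 1/4 = 579.5
χ² = Σ (O − E)² / E
  black: (450 − 579.5)² / 579.5 = 28.9392
  blue: (1290 − 1159)² / 1159 = 14.8067
  white: (578 − 579.5)² / 579.5 = 0.0039
χ² = 28.9392 + 14.8067 + 0.0039 = 43.7498 ≈ 43.750

43.750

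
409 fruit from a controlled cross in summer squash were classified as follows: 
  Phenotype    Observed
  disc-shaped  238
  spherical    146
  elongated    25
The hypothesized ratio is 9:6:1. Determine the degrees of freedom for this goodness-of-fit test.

A goodness-of-fit test with 3 phenotype classes has df = 3 − 1 = 2.

2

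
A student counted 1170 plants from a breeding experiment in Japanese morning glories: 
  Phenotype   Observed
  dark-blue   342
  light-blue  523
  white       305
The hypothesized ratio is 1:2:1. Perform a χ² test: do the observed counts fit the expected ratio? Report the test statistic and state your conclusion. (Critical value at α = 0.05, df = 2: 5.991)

15.482; not consistent

Expected counts for N = 1170 under a 1:2:1 ratio (total parts = 4):
  dark-blue: 1170 × 1/4 = 292.5
  light-blue: 1170 × 2/4 = 585
  white: 1170 × 1/4 = 292.5
χ² = Σ (O − E)² / E
  dark-blue: (342 − 292.5)² / 292.5 = 8.3769
  light-blue: (523 − 585)² / 585 = 6.5709
  white: (305 − 292.5)² / 292.5 = 0.5342
χ² = 8.3769 + 6.5709 + 0.5342 = 15.482
Degrees of freedom = 3 − 1 = 2; critical value at α = 0.05 is 5.991.
Since 15.482 > 5.991, we reject the null hypothesis — the data do not fit the 1:2:1 ratio.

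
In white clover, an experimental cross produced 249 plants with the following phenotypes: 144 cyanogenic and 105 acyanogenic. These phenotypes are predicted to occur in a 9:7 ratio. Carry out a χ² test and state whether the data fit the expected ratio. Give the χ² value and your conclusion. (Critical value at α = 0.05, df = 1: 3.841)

The 9:7 ratio has 16 parts, so with N = 249 the expected counts are:
  cyanogenic: 249 × 9/16 = 140.0625
  acyanogenic: 249 × 7/16 = 108.9375
χ² = Σ (O − E)² / E
  cyanogenic: (144 − 140.0625)² / 140.0625 = 0.1107
  acyanogenic: (105 − 108.9375)² / 108.9375 = 0.1423
χ² = 0.1107 + 0.1423 = 0.253
Degrees of freedom = 2 − 1 = 1; critical value at α = 0.05 is 3.841.
Since 0.253 < 3.841, we fail to reject the null hypothesis — the data are consistent with the 9:7 ratio.

0.253; consistent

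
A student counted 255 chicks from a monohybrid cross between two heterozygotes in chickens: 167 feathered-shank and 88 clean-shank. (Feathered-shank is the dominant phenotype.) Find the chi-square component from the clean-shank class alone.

For a monohybrid cross between heterozygotes with complete dominance, the expected phenotypic ratio is 3:1.
Under the 3:1 hypothesis (Σ ratio = 4, N = 255):
  feathered-shank: 255 × 3/4 = 191.25
  clean-shank: 255 × 1/4 = 63.75
Contribution of clean-shank: (88 − 63.75)² / 63.75 = 9.2245

9.225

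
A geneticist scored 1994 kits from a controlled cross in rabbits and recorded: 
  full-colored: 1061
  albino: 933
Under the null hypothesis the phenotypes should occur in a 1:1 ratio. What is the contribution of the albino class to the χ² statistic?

4.108

Total ratio parts = 2. Expected numbers out of 1994:
  full-colored: 1994 × 1/2 = 997
  albino: 1994 × 1/2 = 997
Contribution of albino: (933 − 997)² / 997 = 4.1083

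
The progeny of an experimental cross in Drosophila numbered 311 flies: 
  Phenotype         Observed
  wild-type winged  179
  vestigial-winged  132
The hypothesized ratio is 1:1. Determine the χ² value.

Under the 1:1 hypothesis (Σ ratio = 2, N = 311):
  wild-type winged: 311 × 1/2 = 155.5
  vestigial-winged: 311 × 1/2 = 155.5
χ² = Σ (O − E)² / E
  wild-type winged: (179 − 155.5)² / 155.5 = 3.5514
  vestigial-winged: (132 − 155.5)² / 155.5 = 3.5514
χ² = 3.5514 + 3.5514 = 7.1028 ≈ 7.103

7.103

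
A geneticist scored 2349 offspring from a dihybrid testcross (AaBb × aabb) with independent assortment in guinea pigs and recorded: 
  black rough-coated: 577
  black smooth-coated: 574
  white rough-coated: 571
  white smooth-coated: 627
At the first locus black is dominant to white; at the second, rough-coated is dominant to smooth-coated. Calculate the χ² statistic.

A dihybrid testcross with independent assortment gives a 1:1:1:1 ratio.
Expected counts for N = 2349 under a 1:1:1:1 ratio (total parts = 4):
  black rough-coated: 2349 × 1/4 = 587.25
  black smooth-coated: 2349 × 1/4 = 587.25
  white rough-coated: 2349 × 1/4 = 587.25
  white smooth-coated: 2349 × 1/4 = 587.25
χ² = Σ (O − E)² / E
  black rough-coated: (577 − 587.25)² / 587.25 = 0.1789
  black smooth-coated: (574 − 587.25)² / 587.25 = 0.2990
  white rough-coated: (571 − 587.25)² / 587.25 = 0.4497
  white smooth-coated: (627 − 587.25)² / 587.25 = 2.6906
χ² = 0.1789 + 0.2990 + 0.4497 + 2.6906 = 3.6182 ≈ 3.618

3.618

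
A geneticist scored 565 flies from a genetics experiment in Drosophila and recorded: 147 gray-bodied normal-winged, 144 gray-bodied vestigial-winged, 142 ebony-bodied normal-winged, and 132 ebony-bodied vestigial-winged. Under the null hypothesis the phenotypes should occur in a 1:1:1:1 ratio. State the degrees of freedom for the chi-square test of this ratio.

3

A goodness-of-fit test with 4 phenotype classes has df = 4 − 1 = 3.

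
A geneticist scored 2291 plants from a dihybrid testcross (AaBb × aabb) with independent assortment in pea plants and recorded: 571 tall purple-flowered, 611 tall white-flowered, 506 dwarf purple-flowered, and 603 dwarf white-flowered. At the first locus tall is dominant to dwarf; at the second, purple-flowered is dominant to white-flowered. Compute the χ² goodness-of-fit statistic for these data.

11.937

A dihybrid testcross with independent assortment gives a 1:1:1:1 ratio.
The 1:1:1:1 ratio has 4 parts, so with N = 2291 the expected counts are:
  tall purple-flowered: 2291 × 1/4 = 572.75
  tall white-flowered: 2291 × 1/4 = 572.75
  dwarf purple-flowered: 2291 × 1/4 = 572.75
  dwarf white-flowered: 2291 × 1/4 = 572.75
χ² = Σ (O − E)² / E
  tall purple-flowered: (571 − 572.75)² / 572.75 = 0.0053
  tall white-flowered: (611 − 572.75)² / 572.75 = 2.5545
  dwarf purple-flowered: (506 − 572.75)² / 572.75 = 7.7792
  dwarf white-flowered: (603 − 572.75)² / 572.75 = 1.5977
χ² = 0.0053 + 2.5545 + 7.7792 + 1.5977 = 11.9367 ≈ 11.937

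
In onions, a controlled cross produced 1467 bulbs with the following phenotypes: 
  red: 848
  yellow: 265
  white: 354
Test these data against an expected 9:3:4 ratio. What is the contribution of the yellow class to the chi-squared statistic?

Total ratio parts = 16. Expected numbers out of 1467:
  red: 1467 × 9/16 = 825.1875
  yellow: 1467 × 3/16 = 275.0625
  white: 1467 × 4/16 = 366.75
Contribution of yellow: (265 − 275.0625)² / 275.0625 = 0.3681

0.368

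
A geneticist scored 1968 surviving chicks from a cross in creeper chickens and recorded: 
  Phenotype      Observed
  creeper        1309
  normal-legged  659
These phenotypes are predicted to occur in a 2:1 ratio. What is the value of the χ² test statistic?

Under the 2:1 hypothesis (Σ ratio = 3, N = 1968):
  creeper: 1968 × 2/3 = 1312
  normal-legged: 1968 × 1/3 = 656
χ² = Σ (O − E)² / E
  creeper: (1309 − 1312)² / 1312 = 0.0069
  normal-legged: (659 − 656)² / 656 = 0.0137
χ² = 0.0069 + 0.0137 = 0.0206 ≈ 0.021

0.021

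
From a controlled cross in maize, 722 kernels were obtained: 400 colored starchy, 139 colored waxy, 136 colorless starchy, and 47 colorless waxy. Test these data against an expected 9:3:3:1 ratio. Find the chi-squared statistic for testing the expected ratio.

0.270

Expected counts for N = 722 under a 9:3:3:1 ratio (total parts = 16):
  colored starchy: 722 × 9/16 = 406.125
  colored waxy: 722 × 3/16 = 135.375
  colorless starchy: 722 × 3/16 = 135.375
  colorless waxy: 722 × 1/16 = 45.125
χ² = Σ (O − E)² / E
  colored starchy: (400 − 406.125)² / 406.125 = 0.0924
  colored waxy: (139 − 135.375)² / 135.375 = 0.0971
  colorless starchy: (136 − 135.375)² / 135.375 = 0.0029
  colorless waxy: (47 − 45.125)² / 45.125 = 0.0779
χ² = 0.0924 + 0.0971 + 0.0029 + 0.0779 = 0.2703 ≈ 0.270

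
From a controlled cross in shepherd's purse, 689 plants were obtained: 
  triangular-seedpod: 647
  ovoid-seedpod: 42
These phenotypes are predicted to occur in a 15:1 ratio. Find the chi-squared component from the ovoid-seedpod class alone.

Expected counts for N = 689 under a 15:1 ratio (total parts = 16):
  triangular-seedpod: 689 × 15/16 = 645.9375
  ovoid-seedpod: 689 × 1/16 = 43.0625
Contribution of ovoid-seedpod: (42 − 43.0625)² / 43.0625 = 0.0262

0.026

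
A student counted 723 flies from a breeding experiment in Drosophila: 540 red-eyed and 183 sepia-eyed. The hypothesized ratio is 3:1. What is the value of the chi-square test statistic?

The 3:1 ratio has 4 parts, so with N = 723 the expected counts are:
  red-eyed: 723 × 3/4 = 542.25
  sepia-eyed: 723 × 1/4 = 180.75
χ² = Σ (O − E)² / E
  red-eyed: (540 − 542.25)² / 542.25 = 0.0093
  sepia-eyed: (183 − 180.75)² / 180.75 = 0.0280
χ² = 0.0093 + 0.0280 = 0.0373 ≈ 0.037

0.037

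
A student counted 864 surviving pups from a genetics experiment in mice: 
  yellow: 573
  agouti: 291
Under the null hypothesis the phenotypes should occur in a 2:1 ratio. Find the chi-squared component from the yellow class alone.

The 2:1 ratio has 3 parts, so with N = 864 the expected counts are:
  yellow: 864 × 2/3 = 576
  agouti: 864 × 1/3 = 288
Contribution of yellow: (573 − 576)² / 576 = 0.0156

0.016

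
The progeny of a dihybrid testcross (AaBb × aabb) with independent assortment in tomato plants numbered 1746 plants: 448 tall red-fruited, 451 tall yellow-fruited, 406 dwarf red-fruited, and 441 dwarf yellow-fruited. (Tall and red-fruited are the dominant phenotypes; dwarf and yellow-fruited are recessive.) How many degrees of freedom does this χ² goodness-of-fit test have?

A dihybrid testcross with independent assortment gives a 1:1:1:1 ratio.
A goodness-of-fit test with 4 phenotype classes has df = 4 − 1 = 3.

3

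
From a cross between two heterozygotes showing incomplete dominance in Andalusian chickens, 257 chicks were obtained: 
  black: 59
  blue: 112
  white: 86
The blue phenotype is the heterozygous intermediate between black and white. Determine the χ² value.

With incomplete dominance, a heterozygote × heterozygote cross gives a 1:2:1 phenotypic ratio.
Total ratio parts = 4. Expected numbers out of 257:
  black: 257 × 1/4 = 64.25
  blue: 257 × 2/4 = 128.5
  white: 257 × 1/4 = 64.25
χ² = Σ (O − E)² / E
  black: (59 − 64.25)² / 64.25 = 0.4290
  blue: (112 − 128.5)² / 128.5 = 2.1187
  white: (86 − 64.25)² / 64.25 = 7.3628
χ² = 0.4290 + 2.1187 + 7.3628 = 9.9105 ≈ 9.911

9.911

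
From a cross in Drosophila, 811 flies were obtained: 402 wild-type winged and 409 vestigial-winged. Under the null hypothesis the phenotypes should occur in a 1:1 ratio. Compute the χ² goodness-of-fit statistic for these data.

0.060

Expected counts for N = 811 under a 1:1 ratio (total parts = 2):
  wild-type winged: 811 × 1/2 = 405.5
  vestigial-winged: 811 × 1/2 = 405.5
χ² = Σ (O − E)² / E
  wild-type winged: (402 − 405.5)² / 405.5 = 0.0302
  vestigial-winged: (409 − 405.5)² / 405.5 = 0.0302
χ² = 0.0302 + 0.0302 = 0.0604 ≈ 0.060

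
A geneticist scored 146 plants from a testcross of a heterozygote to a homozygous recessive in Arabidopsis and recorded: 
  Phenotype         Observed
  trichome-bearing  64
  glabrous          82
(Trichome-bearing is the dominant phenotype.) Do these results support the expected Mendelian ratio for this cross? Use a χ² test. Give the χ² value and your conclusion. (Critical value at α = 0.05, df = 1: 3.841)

A testcross of a heterozygote (Aa × aa) gives a 1:1 phenotypic ratio.
Total ratio parts = 2. Expected numbers out of 146:
  trichome-bearing: 146 × 1/2 = 73
  glabrous: 146 × 1/2 = 73
χ² = Σ (O − E)² / E
  trichome-bearing: (64 − 73)² / 73 = 1.1096
  glabrous: (82 − 73)² / 73 = 1.1096
χ² = 1.1096 + 1.1096 = 2.2192 ≈ 2.219
Degrees of freedom = 2 − 1 = 1; critical value at α = 0.05 is 3.841.
Since 2.219 < 3.841, we fail to reject the null hypothesis — the data are consistent with the 1:1 ratio.

2.219; consistent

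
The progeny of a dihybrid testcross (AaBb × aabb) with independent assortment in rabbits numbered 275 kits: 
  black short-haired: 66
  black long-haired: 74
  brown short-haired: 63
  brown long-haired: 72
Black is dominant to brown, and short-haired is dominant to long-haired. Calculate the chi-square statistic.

1.145

A dihybrid testcross with independent assortment gives a 1:1:1:1 ratio.
Expected counts for N = 275 under a 1:1:1:1 ratio (total parts = 4):
  black short-haired: 275 × 1/4 = 68.75
  black long-haired: 275 × 1/4 = 68.75
  brown short-haired: 275 × 1/4 = 68.75
  brown long-haired: 275 × 1/4 = 68.75
χ² = Σ (O − E)² / E
  black short-haired: (66 − 68.75)² / 68.75 = 0.1100
  black long-haired: (74 − 68.75)² / 68.75 = 0.4009
  brown short-haired: (63 − 68.75)² / 68.75 = 0.4809
  brown long-haired: (72 − 68.75)² / 68.75 = 0.1536
χ² = 0.1100 + 0.4009 + 0.4809 + 0.1536 = 1.1454 ≈ 1.145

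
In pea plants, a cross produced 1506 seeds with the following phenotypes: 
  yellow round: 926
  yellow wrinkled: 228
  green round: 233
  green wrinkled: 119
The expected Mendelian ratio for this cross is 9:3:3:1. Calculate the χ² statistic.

33.022

Expected counts for N = 1506 under a 9:3:3:1 ratio (total parts = 16):
  yellow round: 1506 × 9/16 = 847.125
  yellow wrinkled: 1506 × 3/16 = 282.375
  green round: 1506 × 3/16 = 282.375
  green wrinkled: 1506 × 1/16 = 94.125
χ² = Σ (O − E)² / E
  yellow round: (926 − 847.125)² / 847.125 = 7.3440
  yellow wrinkled: (228 − 282.375)² / 282.375 = 10.4706
  green round: (233 − 282.375)² / 282.375 = 8.6335
  green wrinkled: (119 − 94.125)² / 94.125 = 6.5739
χ² = 7.3440 + 10.4706 + 8.6335 + 6.5739 = 33.022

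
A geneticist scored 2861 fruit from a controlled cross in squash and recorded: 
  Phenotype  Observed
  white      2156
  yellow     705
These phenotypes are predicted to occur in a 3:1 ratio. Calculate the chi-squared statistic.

0.196

Expected counts for N = 2861 under a 3:1 ratio (total parts = 4):
  white: 2861 × 3/4 = 2145.75
  yellow: 2861 × 1/4 = 715.25
χ² = Σ (O − E)² / E
  white: (2156 − 2145.75)² / 2145.75 = 0.0490
  yellow: (705 − 715.25)² / 715.25 = 0.1469
χ² = 0.0490 + 0.1469 = 0.1959 ≈ 0.196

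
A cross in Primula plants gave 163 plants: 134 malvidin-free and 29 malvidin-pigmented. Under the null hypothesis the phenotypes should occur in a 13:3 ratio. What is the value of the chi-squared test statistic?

0.098

Total ratio parts = 16. Expected numbers out of 163:
  malvidin-free: 163 × 13/16 = 132.4375
  malvidin-pigmented: 163 × 3/16 = 30.5625
χ² = Σ (O − E)² / E
  malvidin-free: (134 − 132.4375)² / 132.4375 = 0.0184
  malvidin-pigmented: (29 − 30.5625)² / 30.5625 = 0.0799
χ² = 0.0184 + 0.0799 = 0.0983 ≈ 0.098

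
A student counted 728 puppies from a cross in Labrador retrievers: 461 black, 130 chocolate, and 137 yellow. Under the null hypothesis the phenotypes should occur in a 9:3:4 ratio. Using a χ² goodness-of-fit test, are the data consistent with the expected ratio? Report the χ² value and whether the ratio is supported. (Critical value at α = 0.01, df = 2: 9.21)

Total ratio parts = 16. Expected numbers out of 728:
  black: 728 × 9/16 = 409.5
  chocolate: 728 × 3/16 = 136.5
  yellow: 728 × 4/16 = 182
χ² = Σ (O − E)² / E
  black: (461 − 409.5)² / 409.5 = 6.4768
  chocolate: (130 − 136.5)² / 136.5 = 0.3095
  yellow: (137 − 182)² / 182 = 11.1264
χ² = 6.4768 + 0.3095 + 11.1264 = 17.9127 ≈ 17.913
Degrees of freedom = 3 − 1 = 2; critical value at α = 0.01 is 9.21.
Since 17.913 > 9.21, we reject the null hypothesis — the data do not fit the 9:3:4 ratio.

17.913; not consistent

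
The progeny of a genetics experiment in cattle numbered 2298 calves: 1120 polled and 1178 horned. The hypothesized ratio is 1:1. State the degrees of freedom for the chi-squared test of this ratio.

A goodness-of-fit test with 2 phenotype classes has df = 2 − 1 = 1.

1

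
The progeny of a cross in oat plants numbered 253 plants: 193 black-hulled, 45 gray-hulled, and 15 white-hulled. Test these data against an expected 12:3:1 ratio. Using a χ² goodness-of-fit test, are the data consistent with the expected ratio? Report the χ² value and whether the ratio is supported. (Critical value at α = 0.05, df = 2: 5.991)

Under the 12:3:1 hypothesis (Σ ratio = 16, N = 253):
  black-hulled: 253 × 12/16 = 189.75
  gray-hulled: 253 × 3/16 = 47.4375
  white-hulled: 253 × 1/16 = 15.8125
χ² = Σ (O − E)² / E
  black-hulled: (193 − 189.75)² / 189.75 = 0.0557
  gray-hulled: (45 − 47.4375)² / 47.4375 = 0.1252
  white-hulled: (15 − 15.8125)² / 15.8125 = 0.0417
χ² = 0.0557 + 0.1252 + 0.0417 = 0.2226 ≈ 0.223
Degrees of freedom = 3 − 1 = 2; critical value at α = 0.05 is 5.991.
Since 0.223 < 5.991, we fail to reject the null hypothesis — the data are consistent with the 12:3:1 ratio.

0.223; consistent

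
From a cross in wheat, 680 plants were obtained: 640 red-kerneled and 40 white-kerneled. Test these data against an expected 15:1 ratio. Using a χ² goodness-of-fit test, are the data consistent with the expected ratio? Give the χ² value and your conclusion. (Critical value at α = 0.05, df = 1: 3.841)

Expected counts for N = 680 under a 15:1 ratio (total parts = 16):
  red-kerneled: 680 × 15/16 = 637.5
  white-kerneled: 680 × 1/16 = 42.5
χ² = Σ (O − E)² / E
  red-kerneled: (640 − 637.5)² / 637.5 = 0.0098
  white-kerneled: (40 − 42.5)² / 42.5 = 0.1471
χ² = 0.0098 + 0.1471 = 0.1569 ≈ 0.157
Degrees of freedom = 2 − 1 = 1; critical value at α = 0.05 is 3.841.
Since 0.157 < 3.841, we fail to reject the null hypothesis — the data are consistent with the 15:1 ratio.

0.157; consistent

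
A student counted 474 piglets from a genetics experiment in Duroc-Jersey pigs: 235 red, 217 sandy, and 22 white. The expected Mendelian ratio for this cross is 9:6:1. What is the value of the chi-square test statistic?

14.381

The 9:6:1 ratio has 16 parts, so with N = 474 the expected counts are:
  red: 474 × 9/16 = 266.625
  sandy: 474 × 6/16 = 177.75
  white: 474 × 1/16 = 29.625
χ² = Σ (O − E)² / E
  red: (235 − 266.625)² / 266.625 = 3.7511
  sandy: (217 − 177.75)² / 177.75 = 8.6670
  white: (22 − 29.625)² / 29.625 = 1.9626
χ² = 3.7511 + 8.6670 + 1.9626 = 14.3807 ≈ 14.381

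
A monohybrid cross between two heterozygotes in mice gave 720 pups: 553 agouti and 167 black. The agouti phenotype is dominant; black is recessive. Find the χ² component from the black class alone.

For a monohybrid cross between heterozygotes with complete dominance, the expected phenotypic ratio is 3:1.
Expected counts for N = 720 under a 3:1 ratio (total parts = 4):
  agouti: 720 × 3/4 = 540
  black: 720 × 1/4 = 180
Contribution of black: (167 − 180)² / 180 = 0.9389

0.939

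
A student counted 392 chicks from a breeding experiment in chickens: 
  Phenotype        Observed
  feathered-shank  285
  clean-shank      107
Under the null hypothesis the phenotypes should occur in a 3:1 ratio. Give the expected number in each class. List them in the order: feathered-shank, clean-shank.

294, 98

Total ratio parts = 4. Expected numbers out of 392:
  feathered-shank: 392 × 3/4 = 294
  clean-shank: 392 × 1/4 = 98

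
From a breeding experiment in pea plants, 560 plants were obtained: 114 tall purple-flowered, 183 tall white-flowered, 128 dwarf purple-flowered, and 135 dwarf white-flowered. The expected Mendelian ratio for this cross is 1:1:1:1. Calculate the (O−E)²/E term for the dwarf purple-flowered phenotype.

Total ratio parts = 4. Expected numbers out of 560:
  tall purple-flowered: 560 × 1/4 = 140
  tall white-flowered: 560 × 1/4 = 140
  dwarf purple-flowered: 560 × 1/4 = 140
  dwarf white-flowered: 560 × 1/4 = 140
Contribution of dwarf purple-flowered: (128 − 140)² / 140 = 1.0286

1.029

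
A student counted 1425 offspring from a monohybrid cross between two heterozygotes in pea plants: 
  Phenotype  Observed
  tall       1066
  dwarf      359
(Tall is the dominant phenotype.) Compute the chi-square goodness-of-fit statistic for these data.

0.028

For a monohybrid cross between heterozygotes with complete dominance, the expected phenotypic ratio is 3:1.
The 3:1 ratio has 4 parts, so with N = 1425 the expected counts are:
  tall: 1425 × 3/4 = 1068.75
  dwarf: 1425 × 1/4 = 356.25
χ² = Σ (O − E)² / E
  tall: (1066 − 1068.75)² / 1068.75 = 0.0071
  dwarf: (359 − 356.25)² / 356.25 = 0.0212
χ² = 0.0071 + 0.0212 = 0.0283 ≈ 0.028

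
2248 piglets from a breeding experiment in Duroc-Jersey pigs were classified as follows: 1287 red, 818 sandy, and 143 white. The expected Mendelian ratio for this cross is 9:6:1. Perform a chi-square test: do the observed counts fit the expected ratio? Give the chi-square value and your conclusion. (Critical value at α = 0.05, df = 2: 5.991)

1.186; consistent

The 9:6:1 ratio has 16 parts, so with N = 2248 the expected counts are:
  red: 2248 × 9/16 = 1264.5
  sandy: 2248 × 6/16 = 843
  white: 2248 × 1/16 = 140.5
χ² = Σ (O − E)² / E
  red: (1287 − 1264.5)² / 1264.5 = 0.4004
  sandy: (818 − 843)² / 843 = 0.7414
  white: (143 − 140.5)² / 140.5 = 0.0445
χ² = 0.4004 + 0.7414 + 0.0445 = 1.1863 ≈ 1.186
Degrees of freedom = 3 − 1 = 2; critical value at α = 0.05 is 5.991.
Since 1.186 < 5.991, we fail to reject the null hypothesis — the data are consistent with the 9:6:1 ratio.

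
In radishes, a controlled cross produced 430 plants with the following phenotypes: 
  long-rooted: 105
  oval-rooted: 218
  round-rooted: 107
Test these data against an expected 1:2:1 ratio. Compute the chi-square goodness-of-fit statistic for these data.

0.102

The 1:2:1 ratio has 4 parts, so with N = 430 the expected counts are:
  long-rooted: 430 × 1/4 = 107.5
  oval-rooted: 430 × 2/4 = 215
  round-rooted: 430 × 1/4 = 107.5
χ² = Σ (O − E)² / E
  long-rooted: (105 − 107.5)² / 107.5 = 0.0581
  oval-rooted: (218 − 215)² / 215 = 0.0419
  round-rooted: (107 − 107.5)² / 107.5 = 0.0023
χ² = 0.0581 + 0.0419 + 0.0023 = 0.1023 ≈ 0.102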